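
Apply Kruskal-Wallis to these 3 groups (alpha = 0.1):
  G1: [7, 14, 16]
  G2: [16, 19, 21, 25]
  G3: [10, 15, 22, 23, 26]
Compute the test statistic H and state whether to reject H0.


Step 1: Combine all N = 12 observations and assign midranks.
sorted (value, group, rank): (7,G1,1), (10,G3,2), (14,G1,3), (15,G3,4), (16,G1,5.5), (16,G2,5.5), (19,G2,7), (21,G2,8), (22,G3,9), (23,G3,10), (25,G2,11), (26,G3,12)
Step 2: Sum ranks within each group.
R_1 = 9.5 (n_1 = 3)
R_2 = 31.5 (n_2 = 4)
R_3 = 37 (n_3 = 5)
Step 3: H = 12/(N(N+1)) * sum(R_i^2/n_i) - 3(N+1)
     = 12/(12*13) * (9.5^2/3 + 31.5^2/4 + 37^2/5) - 3*13
     = 0.076923 * 551.946 - 39
     = 3.457372.
Step 4: Ties present; correction factor C = 1 - 6/(12^3 - 12) = 0.996503. Corrected H = 3.457372 / 0.996503 = 3.469503.
Step 5: Under H0, H ~ chi^2(2); p-value = 0.176444.
Step 6: alpha = 0.1. fail to reject H0.

H = 3.4695, df = 2, p = 0.176444, fail to reject H0.


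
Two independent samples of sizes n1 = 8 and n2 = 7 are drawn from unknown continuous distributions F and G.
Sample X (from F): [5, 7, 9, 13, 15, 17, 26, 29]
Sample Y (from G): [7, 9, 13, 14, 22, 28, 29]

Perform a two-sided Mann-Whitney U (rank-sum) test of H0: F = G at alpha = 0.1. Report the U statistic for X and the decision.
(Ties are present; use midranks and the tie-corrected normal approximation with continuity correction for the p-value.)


Step 1: Combine and sort all 15 observations; assign midranks.
sorted (value, group): (5,X), (7,X), (7,Y), (9,X), (9,Y), (13,X), (13,Y), (14,Y), (15,X), (17,X), (22,Y), (26,X), (28,Y), (29,X), (29,Y)
ranks: 5->1, 7->2.5, 7->2.5, 9->4.5, 9->4.5, 13->6.5, 13->6.5, 14->8, 15->9, 17->10, 22->11, 26->12, 28->13, 29->14.5, 29->14.5
Step 2: Rank sum for X: R1 = 1 + 2.5 + 4.5 + 6.5 + 9 + 10 + 12 + 14.5 = 60.
Step 3: U_X = R1 - n1(n1+1)/2 = 60 - 8*9/2 = 60 - 36 = 24.
       U_Y = n1*n2 - U_X = 56 - 24 = 32.
Step 4: Ties are present, so use the tie-corrected normal approximation (with continuity correction) for the p-value.
Step 5: p-value = 0.684375; compare to alpha = 0.1. fail to reject H0.

U_X = 24, p = 0.684375, fail to reject H0 at alpha = 0.1.


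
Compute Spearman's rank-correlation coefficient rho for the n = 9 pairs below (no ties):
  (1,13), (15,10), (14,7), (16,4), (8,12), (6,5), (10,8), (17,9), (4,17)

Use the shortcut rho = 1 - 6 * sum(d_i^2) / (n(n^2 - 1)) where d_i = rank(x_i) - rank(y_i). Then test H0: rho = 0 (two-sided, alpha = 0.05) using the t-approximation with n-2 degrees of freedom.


Step 1: Rank x and y separately (midranks; no ties here).
rank(x): 1->1, 15->7, 14->6, 16->8, 8->4, 6->3, 10->5, 17->9, 4->2
rank(y): 13->8, 10->6, 7->3, 4->1, 12->7, 5->2, 8->4, 9->5, 17->9
Step 2: d_i = R_x(i) - R_y(i); compute d_i^2.
  (1-8)^2=49, (7-6)^2=1, (6-3)^2=9, (8-1)^2=49, (4-7)^2=9, (3-2)^2=1, (5-4)^2=1, (9-5)^2=16, (2-9)^2=49
sum(d^2) = 184.
Step 3: rho = 1 - 6*184 / (9*(9^2 - 1)) = 1 - 1104/720 = -0.533333.
Step 4: Under H0, t = rho * sqrt((n-2)/(1-rho^2)) = -1.6681 ~ t(7).
Step 5: Two-sided p-value from the t-distribution with 7 df = 0.139227.
Step 6: alpha = 0.05. fail to reject H0.

rho = -0.5333, p = 0.139227, fail to reject H0 at alpha = 0.05.


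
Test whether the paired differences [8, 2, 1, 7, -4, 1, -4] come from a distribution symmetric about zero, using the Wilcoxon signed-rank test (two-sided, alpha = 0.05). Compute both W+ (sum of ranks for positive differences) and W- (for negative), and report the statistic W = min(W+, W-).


Step 1: Drop any zero differences (none here) and take |d_i|.
|d| = [8, 2, 1, 7, 4, 1, 4]
Step 2: Midrank |d_i| (ties get averaged ranks).
ranks: |8|->7, |2|->3, |1|->1.5, |7|->6, |4|->4.5, |1|->1.5, |4|->4.5
Step 3: Attach original signs; sum ranks with positive sign and with negative sign.
W+ = 7 + 3 + 1.5 + 6 + 1.5 = 19
W- = 4.5 + 4.5 = 9
(Check: W+ + W- = 28 should equal n(n+1)/2 = 28.)
Step 4: Test statistic W = min(W+, W-) = 9.
Step 5: Ties in |d|, so use the tie-corrected normal approximation.
        E[W] = n(n+1)/4 = 7*8/4 = 14.
        Tie groups: |d|=1 (t=2), |d|=4 (t=2); sum(t^3 - t) = 12.
        Var[W] = n(n+1)(2n+1)/24 - sum(t^3-t)/48 = 840/24 - 12/48 = 34.75.
        z = (W - E[W]) / sqrt(Var[W]) = (9 - 14) / 5.8949 = -0.8482.
        Two-sided p = 2*Phi(z) = 0.396333.
Step 6: alpha = 0.05. fail to reject H0.

W+ = 19, W- = 9, W = min = 9, p = 0.396333, fail to reject H0.


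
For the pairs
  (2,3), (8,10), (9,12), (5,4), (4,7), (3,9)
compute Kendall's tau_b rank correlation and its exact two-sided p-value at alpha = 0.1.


Step 1: Enumerate the 15 unordered pairs (i,j) with i<j and classify each by sign(x_j-x_i) * sign(y_j-y_i).
  (1,2):dx=+6,dy=+7->C; (1,3):dx=+7,dy=+9->C; (1,4):dx=+3,dy=+1->C; (1,5):dx=+2,dy=+4->C
  (1,6):dx=+1,dy=+6->C; (2,3):dx=+1,dy=+2->C; (2,4):dx=-3,dy=-6->C; (2,5):dx=-4,dy=-3->C
  (2,6):dx=-5,dy=-1->C; (3,4):dx=-4,dy=-8->C; (3,5):dx=-5,dy=-5->C; (3,6):dx=-6,dy=-3->C
  (4,5):dx=-1,dy=+3->D; (4,6):dx=-2,dy=+5->D; (5,6):dx=-1,dy=+2->D
Step 2: C = 12, D = 3, total pairs = 15.
Step 3: tau = (C - D)/(n(n-1)/2) = (12 - 3)/15 = 0.600000.
Step 4: Exact two-sided p-value (enumerate n! = 720 permutations of y under H0): p = 0.136111.
Step 5: alpha = 0.1. fail to reject H0.

tau_b = 0.6000 (C=12, D=3), p = 0.136111, fail to reject H0.


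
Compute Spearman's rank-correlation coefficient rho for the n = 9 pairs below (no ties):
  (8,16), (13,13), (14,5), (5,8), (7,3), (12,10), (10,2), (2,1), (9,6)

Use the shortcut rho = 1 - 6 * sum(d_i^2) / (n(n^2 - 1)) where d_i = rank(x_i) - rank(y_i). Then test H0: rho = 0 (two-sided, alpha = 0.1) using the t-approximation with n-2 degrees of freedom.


Step 1: Rank x and y separately (midranks; no ties here).
rank(x): 8->4, 13->8, 14->9, 5->2, 7->3, 12->7, 10->6, 2->1, 9->5
rank(y): 16->9, 13->8, 5->4, 8->6, 3->3, 10->7, 2->2, 1->1, 6->5
Step 2: d_i = R_x(i) - R_y(i); compute d_i^2.
  (4-9)^2=25, (8-8)^2=0, (9-4)^2=25, (2-6)^2=16, (3-3)^2=0, (7-7)^2=0, (6-2)^2=16, (1-1)^2=0, (5-5)^2=0
sum(d^2) = 82.
Step 3: rho = 1 - 6*82 / (9*(9^2 - 1)) = 1 - 492/720 = 0.316667.
Step 4: Under H0, t = rho * sqrt((n-2)/(1-rho^2)) = 0.8833 ~ t(7).
Step 5: Two-sided p-value from the t-distribution with 7 df = 0.406397.
Step 6: alpha = 0.1. fail to reject H0.

rho = 0.3167, p = 0.406397, fail to reject H0 at alpha = 0.1.


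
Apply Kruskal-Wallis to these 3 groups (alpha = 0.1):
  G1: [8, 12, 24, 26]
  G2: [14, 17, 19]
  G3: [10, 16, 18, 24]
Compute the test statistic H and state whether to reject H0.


Step 1: Combine all N = 11 observations and assign midranks.
sorted (value, group, rank): (8,G1,1), (10,G3,2), (12,G1,3), (14,G2,4), (16,G3,5), (17,G2,6), (18,G3,7), (19,G2,8), (24,G1,9.5), (24,G3,9.5), (26,G1,11)
Step 2: Sum ranks within each group.
R_1 = 24.5 (n_1 = 4)
R_2 = 18 (n_2 = 3)
R_3 = 23.5 (n_3 = 4)
Step 3: H = 12/(N(N+1)) * sum(R_i^2/n_i) - 3(N+1)
     = 12/(11*12) * (24.5^2/4 + 18^2/3 + 23.5^2/4) - 3*12
     = 0.090909 * 396.125 - 36
     = 0.011364.
Step 4: Ties present; correction factor C = 1 - 6/(11^3 - 11) = 0.995455. Corrected H = 0.011364 / 0.995455 = 0.011416.
Step 5: Under H0, H ~ chi^2(2); p-value = 0.994308.
Step 6: alpha = 0.1. fail to reject H0.

H = 0.0114, df = 2, p = 0.994308, fail to reject H0.


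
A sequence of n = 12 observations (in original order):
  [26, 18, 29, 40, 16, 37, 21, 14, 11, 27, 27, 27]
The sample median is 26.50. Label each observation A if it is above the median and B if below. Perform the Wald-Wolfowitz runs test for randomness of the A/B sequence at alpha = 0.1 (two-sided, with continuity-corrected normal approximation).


Step 1: Compute median = 26.50; label A = above, B = below.
Labels in order: BBAABABBBAAA  (n_A = 6, n_B = 6)
Step 2: Count runs R = 6.
Step 3: Under H0 (random ordering), E[R] = 2*n_A*n_B/(n_A+n_B) + 1 = 2*6*6/12 + 1 = 7.0000.
        Var[R] = 2*n_A*n_B*(2*n_A*n_B - n_A - n_B) / ((n_A+n_B)^2 * (n_A+n_B-1)) = 4320/1584 = 2.7273.
        SD[R] = 1.6514.
Step 4: Continuity-corrected z = (R + 0.5 - E[R]) / SD[R] = (6 + 0.5 - 7.0000) / 1.6514 = -0.3028.
Step 5: Two-sided p-value via normal approximation = 2*(1 - Phi(|z|)) = 0.762069.
Step 6: alpha = 0.1. fail to reject H0.

R = 6, z = -0.3028, p = 0.762069, fail to reject H0.


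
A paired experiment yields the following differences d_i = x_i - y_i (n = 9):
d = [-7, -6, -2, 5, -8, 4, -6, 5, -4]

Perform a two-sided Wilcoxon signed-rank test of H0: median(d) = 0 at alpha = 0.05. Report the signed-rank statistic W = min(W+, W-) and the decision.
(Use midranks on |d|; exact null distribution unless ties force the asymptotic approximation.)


Step 1: Drop any zero differences (none here) and take |d_i|.
|d| = [7, 6, 2, 5, 8, 4, 6, 5, 4]
Step 2: Midrank |d_i| (ties get averaged ranks).
ranks: |7|->8, |6|->6.5, |2|->1, |5|->4.5, |8|->9, |4|->2.5, |6|->6.5, |5|->4.5, |4|->2.5
Step 3: Attach original signs; sum ranks with positive sign and with negative sign.
W+ = 4.5 + 2.5 + 4.5 = 11.5
W- = 8 + 6.5 + 1 + 9 + 6.5 + 2.5 = 33.5
(Check: W+ + W- = 45 should equal n(n+1)/2 = 45.)
Step 4: Test statistic W = min(W+, W-) = 11.5.
Step 5: Ties in |d|, so use the tie-corrected normal approximation.
        E[W] = n(n+1)/4 = 9*10/4 = 22.5.
        Tie groups: |d|=4 (t=2), |d|=5 (t=2), |d|=6 (t=2); sum(t^3 - t) = 18.
        Var[W] = n(n+1)(2n+1)/24 - sum(t^3-t)/48 = 1710/24 - 18/48 = 70.875.
        z = (W - E[W]) / sqrt(Var[W]) = (11.5 - 22.5) / 8.4187 = -1.3066.
        Two-sided p = 2*Phi(z) = 0.191345.
Step 6: alpha = 0.05. fail to reject H0.

W+ = 11.5, W- = 33.5, W = min = 11.5, p = 0.191345, fail to reject H0.


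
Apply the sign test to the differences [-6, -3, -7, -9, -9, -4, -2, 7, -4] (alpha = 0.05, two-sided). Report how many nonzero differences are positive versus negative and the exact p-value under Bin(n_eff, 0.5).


Step 1: Discard zero differences. Original n = 9; n_eff = number of nonzero differences = 9.
Nonzero differences (with sign): -6, -3, -7, -9, -9, -4, -2, +7, -4
Step 2: Count signs: positive = 1, negative = 8.
Step 3: Under H0: P(positive) = 0.5, so the number of positives S ~ Bin(9, 0.5).
Step 4: Two-sided exact p-value = sum of Bin(9,0.5) probabilities at or below the observed probability = 0.039062.
Step 5: alpha = 0.05. reject H0.

n_eff = 9, pos = 1, neg = 8, p = 0.039062, reject H0.


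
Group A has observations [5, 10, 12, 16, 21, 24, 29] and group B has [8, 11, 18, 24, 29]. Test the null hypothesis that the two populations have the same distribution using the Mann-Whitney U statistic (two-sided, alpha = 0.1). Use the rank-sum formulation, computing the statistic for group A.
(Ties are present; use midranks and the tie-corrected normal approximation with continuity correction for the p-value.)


Step 1: Combine and sort all 12 observations; assign midranks.
sorted (value, group): (5,X), (8,Y), (10,X), (11,Y), (12,X), (16,X), (18,Y), (21,X), (24,X), (24,Y), (29,X), (29,Y)
ranks: 5->1, 8->2, 10->3, 11->4, 12->5, 16->6, 18->7, 21->8, 24->9.5, 24->9.5, 29->11.5, 29->11.5
Step 2: Rank sum for X: R1 = 1 + 3 + 5 + 6 + 8 + 9.5 + 11.5 = 44.
Step 3: U_X = R1 - n1(n1+1)/2 = 44 - 7*8/2 = 44 - 28 = 16.
       U_Y = n1*n2 - U_X = 35 - 16 = 19.
Step 4: Ties are present, so use the tie-corrected normal approximation (with continuity correction) for the p-value.
Step 5: p-value = 0.870542; compare to alpha = 0.1. fail to reject H0.

U_X = 16, p = 0.870542, fail to reject H0 at alpha = 0.1.


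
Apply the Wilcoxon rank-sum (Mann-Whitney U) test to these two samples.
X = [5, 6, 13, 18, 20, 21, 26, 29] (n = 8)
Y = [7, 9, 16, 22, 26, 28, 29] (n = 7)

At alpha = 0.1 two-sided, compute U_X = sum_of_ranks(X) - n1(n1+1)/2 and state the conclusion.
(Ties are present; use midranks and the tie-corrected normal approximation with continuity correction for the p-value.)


Step 1: Combine and sort all 15 observations; assign midranks.
sorted (value, group): (5,X), (6,X), (7,Y), (9,Y), (13,X), (16,Y), (18,X), (20,X), (21,X), (22,Y), (26,X), (26,Y), (28,Y), (29,X), (29,Y)
ranks: 5->1, 6->2, 7->3, 9->4, 13->5, 16->6, 18->7, 20->8, 21->9, 22->10, 26->11.5, 26->11.5, 28->13, 29->14.5, 29->14.5
Step 2: Rank sum for X: R1 = 1 + 2 + 5 + 7 + 8 + 9 + 11.5 + 14.5 = 58.
Step 3: U_X = R1 - n1(n1+1)/2 = 58 - 8*9/2 = 58 - 36 = 22.
       U_Y = n1*n2 - U_X = 56 - 22 = 34.
Step 4: Ties are present, so use the tie-corrected normal approximation (with continuity correction) for the p-value.
Step 5: p-value = 0.523707; compare to alpha = 0.1. fail to reject H0.

U_X = 22, p = 0.523707, fail to reject H0 at alpha = 0.1.


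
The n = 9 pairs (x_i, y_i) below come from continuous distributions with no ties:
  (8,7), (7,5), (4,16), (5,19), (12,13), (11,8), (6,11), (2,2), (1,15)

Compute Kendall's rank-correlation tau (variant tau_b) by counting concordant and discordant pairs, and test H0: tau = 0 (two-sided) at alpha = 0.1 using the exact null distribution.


Step 1: Enumerate the 36 unordered pairs (i,j) with i<j and classify each by sign(x_j-x_i) * sign(y_j-y_i).
  (1,2):dx=-1,dy=-2->C; (1,3):dx=-4,dy=+9->D; (1,4):dx=-3,dy=+12->D; (1,5):dx=+4,dy=+6->C
  (1,6):dx=+3,dy=+1->C; (1,7):dx=-2,dy=+4->D; (1,8):dx=-6,dy=-5->C; (1,9):dx=-7,dy=+8->D
  (2,3):dx=-3,dy=+11->D; (2,4):dx=-2,dy=+14->D; (2,5):dx=+5,dy=+8->C; (2,6):dx=+4,dy=+3->C
  (2,7):dx=-1,dy=+6->D; (2,8):dx=-5,dy=-3->C; (2,9):dx=-6,dy=+10->D; (3,4):dx=+1,dy=+3->C
  (3,5):dx=+8,dy=-3->D; (3,6):dx=+7,dy=-8->D; (3,7):dx=+2,dy=-5->D; (3,8):dx=-2,dy=-14->C
  (3,9):dx=-3,dy=-1->C; (4,5):dx=+7,dy=-6->D; (4,6):dx=+6,dy=-11->D; (4,7):dx=+1,dy=-8->D
  (4,8):dx=-3,dy=-17->C; (4,9):dx=-4,dy=-4->C; (5,6):dx=-1,dy=-5->C; (5,7):dx=-6,dy=-2->C
  (5,8):dx=-10,dy=-11->C; (5,9):dx=-11,dy=+2->D; (6,7):dx=-5,dy=+3->D; (6,8):dx=-9,dy=-6->C
  (6,9):dx=-10,dy=+7->D; (7,8):dx=-4,dy=-9->C; (7,9):dx=-5,dy=+4->D; (8,9):dx=-1,dy=+13->D
Step 2: C = 17, D = 19, total pairs = 36.
Step 3: tau = (C - D)/(n(n-1)/2) = (17 - 19)/36 = -0.055556.
Step 4: Exact two-sided p-value (enumerate n! = 362880 permutations of y under H0): p = 0.919455.
Step 5: alpha = 0.1. fail to reject H0.

tau_b = -0.0556 (C=17, D=19), p = 0.919455, fail to reject H0.


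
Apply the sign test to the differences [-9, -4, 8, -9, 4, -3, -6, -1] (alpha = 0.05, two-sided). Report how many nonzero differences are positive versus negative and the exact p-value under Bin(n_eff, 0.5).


Step 1: Discard zero differences. Original n = 8; n_eff = number of nonzero differences = 8.
Nonzero differences (with sign): -9, -4, +8, -9, +4, -3, -6, -1
Step 2: Count signs: positive = 2, negative = 6.
Step 3: Under H0: P(positive) = 0.5, so the number of positives S ~ Bin(8, 0.5).
Step 4: Two-sided exact p-value = sum of Bin(8,0.5) probabilities at or below the observed probability = 0.289062.
Step 5: alpha = 0.05. fail to reject H0.

n_eff = 8, pos = 2, neg = 6, p = 0.289062, fail to reject H0.


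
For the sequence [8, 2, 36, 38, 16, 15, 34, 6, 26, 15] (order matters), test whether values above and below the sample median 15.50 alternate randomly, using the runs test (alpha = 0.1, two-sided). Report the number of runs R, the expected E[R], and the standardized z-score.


Step 1: Compute median = 15.50; label A = above, B = below.
Labels in order: BBAAABABAB  (n_A = 5, n_B = 5)
Step 2: Count runs R = 7.
Step 3: Under H0 (random ordering), E[R] = 2*n_A*n_B/(n_A+n_B) + 1 = 2*5*5/10 + 1 = 6.0000.
        Var[R] = 2*n_A*n_B*(2*n_A*n_B - n_A - n_B) / ((n_A+n_B)^2 * (n_A+n_B-1)) = 2000/900 = 2.2222.
        SD[R] = 1.4907.
Step 4: Continuity-corrected z = (R - 0.5 - E[R]) / SD[R] = (7 - 0.5 - 6.0000) / 1.4907 = 0.3354.
Step 5: Two-sided p-value via normal approximation = 2*(1 - Phi(|z|)) = 0.737316.
Step 6: alpha = 0.1. fail to reject H0.

R = 7, z = 0.3354, p = 0.737316, fail to reject H0.


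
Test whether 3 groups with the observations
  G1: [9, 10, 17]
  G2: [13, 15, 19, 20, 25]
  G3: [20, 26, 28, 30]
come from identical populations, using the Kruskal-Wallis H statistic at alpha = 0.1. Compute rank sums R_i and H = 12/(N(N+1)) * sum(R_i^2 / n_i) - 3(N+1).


Step 1: Combine all N = 12 observations and assign midranks.
sorted (value, group, rank): (9,G1,1), (10,G1,2), (13,G2,3), (15,G2,4), (17,G1,5), (19,G2,6), (20,G2,7.5), (20,G3,7.5), (25,G2,9), (26,G3,10), (28,G3,11), (30,G3,12)
Step 2: Sum ranks within each group.
R_1 = 8 (n_1 = 3)
R_2 = 29.5 (n_2 = 5)
R_3 = 40.5 (n_3 = 4)
Step 3: H = 12/(N(N+1)) * sum(R_i^2/n_i) - 3(N+1)
     = 12/(12*13) * (8^2/3 + 29.5^2/5 + 40.5^2/4) - 3*13
     = 0.076923 * 605.446 - 39
     = 7.572756.
Step 4: Ties present; correction factor C = 1 - 6/(12^3 - 12) = 0.996503. Corrected H = 7.572756 / 0.996503 = 7.599327.
Step 5: Under H0, H ~ chi^2(2); p-value = 0.022378.
Step 6: alpha = 0.1. reject H0.

H = 7.5993, df = 2, p = 0.022378, reject H0.


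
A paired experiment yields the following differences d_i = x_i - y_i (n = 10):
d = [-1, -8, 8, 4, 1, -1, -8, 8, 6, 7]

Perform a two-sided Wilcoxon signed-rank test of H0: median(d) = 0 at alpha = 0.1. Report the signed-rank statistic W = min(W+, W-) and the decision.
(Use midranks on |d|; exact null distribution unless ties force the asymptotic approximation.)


Step 1: Drop any zero differences (none here) and take |d_i|.
|d| = [1, 8, 8, 4, 1, 1, 8, 8, 6, 7]
Step 2: Midrank |d_i| (ties get averaged ranks).
ranks: |1|->2, |8|->8.5, |8|->8.5, |4|->4, |1|->2, |1|->2, |8|->8.5, |8|->8.5, |6|->5, |7|->6
Step 3: Attach original signs; sum ranks with positive sign and with negative sign.
W+ = 8.5 + 4 + 2 + 8.5 + 5 + 6 = 34
W- = 2 + 8.5 + 2 + 8.5 = 21
(Check: W+ + W- = 55 should equal n(n+1)/2 = 55.)
Step 4: Test statistic W = min(W+, W-) = 21.
Step 5: Ties in |d|, so use the tie-corrected normal approximation.
        E[W] = n(n+1)/4 = 10*11/4 = 27.5.
        Tie groups: |d|=1 (t=3), |d|=8 (t=4); sum(t^3 - t) = 84.
        Var[W] = n(n+1)(2n+1)/24 - sum(t^3-t)/48 = 2310/24 - 84/48 = 94.5.
        z = (W - E[W]) / sqrt(Var[W]) = (21 - 27.5) / 9.7211 = -0.6686.
        Two-sided p = 2*Phi(z) = 0.503720.
Step 6: alpha = 0.1. fail to reject H0.

W+ = 34, W- = 21, W = min = 21, p = 0.503720, fail to reject H0.


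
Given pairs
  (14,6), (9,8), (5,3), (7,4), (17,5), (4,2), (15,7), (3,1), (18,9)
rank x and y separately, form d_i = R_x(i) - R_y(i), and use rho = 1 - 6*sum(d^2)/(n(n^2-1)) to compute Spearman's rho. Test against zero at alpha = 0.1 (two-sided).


Step 1: Rank x and y separately (midranks; no ties here).
rank(x): 14->6, 9->5, 5->3, 7->4, 17->8, 4->2, 15->7, 3->1, 18->9
rank(y): 6->6, 8->8, 3->3, 4->4, 5->5, 2->2, 7->7, 1->1, 9->9
Step 2: d_i = R_x(i) - R_y(i); compute d_i^2.
  (6-6)^2=0, (5-8)^2=9, (3-3)^2=0, (4-4)^2=0, (8-5)^2=9, (2-2)^2=0, (7-7)^2=0, (1-1)^2=0, (9-9)^2=0
sum(d^2) = 18.
Step 3: rho = 1 - 6*18 / (9*(9^2 - 1)) = 1 - 108/720 = 0.850000.
Step 4: Under H0, t = rho * sqrt((n-2)/(1-rho^2)) = 4.2691 ~ t(7).
Step 5: Two-sided p-value from the t-distribution with 7 df = 0.003705.
Step 6: alpha = 0.1. reject H0.

rho = 0.8500, p = 0.003705, reject H0 at alpha = 0.1.


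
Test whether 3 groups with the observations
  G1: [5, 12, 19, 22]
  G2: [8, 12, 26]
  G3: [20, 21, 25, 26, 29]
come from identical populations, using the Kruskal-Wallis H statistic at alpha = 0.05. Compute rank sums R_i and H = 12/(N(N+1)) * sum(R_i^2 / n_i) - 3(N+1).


Step 1: Combine all N = 12 observations and assign midranks.
sorted (value, group, rank): (5,G1,1), (8,G2,2), (12,G1,3.5), (12,G2,3.5), (19,G1,5), (20,G3,6), (21,G3,7), (22,G1,8), (25,G3,9), (26,G2,10.5), (26,G3,10.5), (29,G3,12)
Step 2: Sum ranks within each group.
R_1 = 17.5 (n_1 = 4)
R_2 = 16 (n_2 = 3)
R_3 = 44.5 (n_3 = 5)
Step 3: H = 12/(N(N+1)) * sum(R_i^2/n_i) - 3(N+1)
     = 12/(12*13) * (17.5^2/4 + 16^2/3 + 44.5^2/5) - 3*13
     = 0.076923 * 557.946 - 39
     = 3.918910.
Step 4: Ties present; correction factor C = 1 - 12/(12^3 - 12) = 0.993007. Corrected H = 3.918910 / 0.993007 = 3.946508.
Step 5: Under H0, H ~ chi^2(2); p-value = 0.139004.
Step 6: alpha = 0.05. fail to reject H0.

H = 3.9465, df = 2, p = 0.139004, fail to reject H0.


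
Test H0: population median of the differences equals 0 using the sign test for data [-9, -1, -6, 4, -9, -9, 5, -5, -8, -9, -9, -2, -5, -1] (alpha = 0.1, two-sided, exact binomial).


Step 1: Discard zero differences. Original n = 14; n_eff = number of nonzero differences = 14.
Nonzero differences (with sign): -9, -1, -6, +4, -9, -9, +5, -5, -8, -9, -9, -2, -5, -1
Step 2: Count signs: positive = 2, negative = 12.
Step 3: Under H0: P(positive) = 0.5, so the number of positives S ~ Bin(14, 0.5).
Step 4: Two-sided exact p-value = sum of Bin(14,0.5) probabilities at or below the observed probability = 0.012939.
Step 5: alpha = 0.1. reject H0.

n_eff = 14, pos = 2, neg = 12, p = 0.012939, reject H0.


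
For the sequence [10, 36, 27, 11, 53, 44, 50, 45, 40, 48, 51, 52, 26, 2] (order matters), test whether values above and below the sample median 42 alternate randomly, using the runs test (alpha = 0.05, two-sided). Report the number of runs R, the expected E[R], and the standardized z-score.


Step 1: Compute median = 42; label A = above, B = below.
Labels in order: BBBBAAAABAAABB  (n_A = 7, n_B = 7)
Step 2: Count runs R = 5.
Step 3: Under H0 (random ordering), E[R] = 2*n_A*n_B/(n_A+n_B) + 1 = 2*7*7/14 + 1 = 8.0000.
        Var[R] = 2*n_A*n_B*(2*n_A*n_B - n_A - n_B) / ((n_A+n_B)^2 * (n_A+n_B-1)) = 8232/2548 = 3.2308.
        SD[R] = 1.7974.
Step 4: Continuity-corrected z = (R + 0.5 - E[R]) / SD[R] = (5 + 0.5 - 8.0000) / 1.7974 = -1.3909.
Step 5: Two-sided p-value via normal approximation = 2*(1 - Phi(|z|)) = 0.164264.
Step 6: alpha = 0.05. fail to reject H0.

R = 5, z = -1.3909, p = 0.164264, fail to reject H0.


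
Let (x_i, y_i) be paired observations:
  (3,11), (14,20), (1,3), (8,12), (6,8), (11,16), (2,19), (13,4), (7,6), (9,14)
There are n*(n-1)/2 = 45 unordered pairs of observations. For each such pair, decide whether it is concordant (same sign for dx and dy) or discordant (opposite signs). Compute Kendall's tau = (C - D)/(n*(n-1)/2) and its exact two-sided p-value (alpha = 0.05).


Step 1: Enumerate the 45 unordered pairs (i,j) with i<j and classify each by sign(x_j-x_i) * sign(y_j-y_i).
  (1,2):dx=+11,dy=+9->C; (1,3):dx=-2,dy=-8->C; (1,4):dx=+5,dy=+1->C; (1,5):dx=+3,dy=-3->D
  (1,6):dx=+8,dy=+5->C; (1,7):dx=-1,dy=+8->D; (1,8):dx=+10,dy=-7->D; (1,9):dx=+4,dy=-5->D
  (1,10):dx=+6,dy=+3->C; (2,3):dx=-13,dy=-17->C; (2,4):dx=-6,dy=-8->C; (2,5):dx=-8,dy=-12->C
  (2,6):dx=-3,dy=-4->C; (2,7):dx=-12,dy=-1->C; (2,8):dx=-1,dy=-16->C; (2,9):dx=-7,dy=-14->C
  (2,10):dx=-5,dy=-6->C; (3,4):dx=+7,dy=+9->C; (3,5):dx=+5,dy=+5->C; (3,6):dx=+10,dy=+13->C
  (3,7):dx=+1,dy=+16->C; (3,8):dx=+12,dy=+1->C; (3,9):dx=+6,dy=+3->C; (3,10):dx=+8,dy=+11->C
  (4,5):dx=-2,dy=-4->C; (4,6):dx=+3,dy=+4->C; (4,7):dx=-6,dy=+7->D; (4,8):dx=+5,dy=-8->D
  (4,9):dx=-1,dy=-6->C; (4,10):dx=+1,dy=+2->C; (5,6):dx=+5,dy=+8->C; (5,7):dx=-4,dy=+11->D
  (5,8):dx=+7,dy=-4->D; (5,9):dx=+1,dy=-2->D; (5,10):dx=+3,dy=+6->C; (6,7):dx=-9,dy=+3->D
  (6,8):dx=+2,dy=-12->D; (6,9):dx=-4,dy=-10->C; (6,10):dx=-2,dy=-2->C; (7,8):dx=+11,dy=-15->D
  (7,9):dx=+5,dy=-13->D; (7,10):dx=+7,dy=-5->D; (8,9):dx=-6,dy=+2->D; (8,10):dx=-4,dy=+10->D
  (9,10):dx=+2,dy=+8->C
Step 2: C = 29, D = 16, total pairs = 45.
Step 3: tau = (C - D)/(n(n-1)/2) = (29 - 16)/45 = 0.288889.
Step 4: Exact two-sided p-value (enumerate n! = 3628800 permutations of y under H0): p = 0.291248.
Step 5: alpha = 0.05. fail to reject H0.

tau_b = 0.2889 (C=29, D=16), p = 0.291248, fail to reject H0.


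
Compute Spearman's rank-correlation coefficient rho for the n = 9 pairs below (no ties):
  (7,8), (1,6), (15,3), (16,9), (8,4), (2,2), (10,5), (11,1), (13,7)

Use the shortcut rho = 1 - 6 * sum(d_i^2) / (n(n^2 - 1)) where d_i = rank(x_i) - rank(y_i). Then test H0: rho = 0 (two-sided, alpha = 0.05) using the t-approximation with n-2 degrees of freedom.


Step 1: Rank x and y separately (midranks; no ties here).
rank(x): 7->3, 1->1, 15->8, 16->9, 8->4, 2->2, 10->5, 11->6, 13->7
rank(y): 8->8, 6->6, 3->3, 9->9, 4->4, 2->2, 5->5, 1->1, 7->7
Step 2: d_i = R_x(i) - R_y(i); compute d_i^2.
  (3-8)^2=25, (1-6)^2=25, (8-3)^2=25, (9-9)^2=0, (4-4)^2=0, (2-2)^2=0, (5-5)^2=0, (6-1)^2=25, (7-7)^2=0
sum(d^2) = 100.
Step 3: rho = 1 - 6*100 / (9*(9^2 - 1)) = 1 - 600/720 = 0.166667.
Step 4: Under H0, t = rho * sqrt((n-2)/(1-rho^2)) = 0.4472 ~ t(7).
Step 5: Two-sided p-value from the t-distribution with 7 df = 0.668231.
Step 6: alpha = 0.05. fail to reject H0.

rho = 0.1667, p = 0.668231, fail to reject H0 at alpha = 0.05.


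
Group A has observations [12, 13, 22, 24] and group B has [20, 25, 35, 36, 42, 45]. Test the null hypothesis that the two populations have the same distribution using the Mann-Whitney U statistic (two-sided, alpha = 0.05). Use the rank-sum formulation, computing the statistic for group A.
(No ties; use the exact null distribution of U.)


Step 1: Combine and sort all 10 observations; assign midranks.
sorted (value, group): (12,X), (13,X), (20,Y), (22,X), (24,X), (25,Y), (35,Y), (36,Y), (42,Y), (45,Y)
ranks: 12->1, 13->2, 20->3, 22->4, 24->5, 25->6, 35->7, 36->8, 42->9, 45->10
Step 2: Rank sum for X: R1 = 1 + 2 + 4 + 5 = 12.
Step 3: U_X = R1 - n1(n1+1)/2 = 12 - 4*5/2 = 12 - 10 = 2.
       U_Y = n1*n2 - U_X = 24 - 2 = 22.
Step 4: No ties, so the exact null distribution of U (based on enumerating the C(10,4) = 210 equally likely rank assignments) gives the two-sided p-value.
Step 5: p-value = 0.038095; compare to alpha = 0.05. reject H0.

U_X = 2, p = 0.038095, reject H0 at alpha = 0.05.


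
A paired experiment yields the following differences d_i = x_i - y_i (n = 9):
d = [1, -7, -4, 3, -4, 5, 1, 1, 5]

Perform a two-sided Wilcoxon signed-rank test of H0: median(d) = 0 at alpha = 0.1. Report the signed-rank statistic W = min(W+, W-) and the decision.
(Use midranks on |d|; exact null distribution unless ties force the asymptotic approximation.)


Step 1: Drop any zero differences (none here) and take |d_i|.
|d| = [1, 7, 4, 3, 4, 5, 1, 1, 5]
Step 2: Midrank |d_i| (ties get averaged ranks).
ranks: |1|->2, |7|->9, |4|->5.5, |3|->4, |4|->5.5, |5|->7.5, |1|->2, |1|->2, |5|->7.5
Step 3: Attach original signs; sum ranks with positive sign and with negative sign.
W+ = 2 + 4 + 7.5 + 2 + 2 + 7.5 = 25
W- = 9 + 5.5 + 5.5 = 20
(Check: W+ + W- = 45 should equal n(n+1)/2 = 45.)
Step 4: Test statistic W = min(W+, W-) = 20.
Step 5: Ties in |d|, so use the tie-corrected normal approximation.
        E[W] = n(n+1)/4 = 9*10/4 = 22.5.
        Tie groups: |d|=1 (t=3), |d|=4 (t=2), |d|=5 (t=2); sum(t^3 - t) = 36.
        Var[W] = n(n+1)(2n+1)/24 - sum(t^3-t)/48 = 1710/24 - 36/48 = 70.5.
        z = (W - E[W]) / sqrt(Var[W]) = (20 - 22.5) / 8.3964 = -0.2977.
        Two-sided p = 2*Phi(z) = 0.765897.
Step 6: alpha = 0.1. fail to reject H0.

W+ = 25, W- = 20, W = min = 20, p = 0.765897, fail to reject H0.


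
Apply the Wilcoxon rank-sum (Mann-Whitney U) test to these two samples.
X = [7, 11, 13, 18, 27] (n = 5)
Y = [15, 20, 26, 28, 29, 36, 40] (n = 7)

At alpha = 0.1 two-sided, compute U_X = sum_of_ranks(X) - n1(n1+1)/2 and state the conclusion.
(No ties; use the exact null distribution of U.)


Step 1: Combine and sort all 12 observations; assign midranks.
sorted (value, group): (7,X), (11,X), (13,X), (15,Y), (18,X), (20,Y), (26,Y), (27,X), (28,Y), (29,Y), (36,Y), (40,Y)
ranks: 7->1, 11->2, 13->3, 15->4, 18->5, 20->6, 26->7, 27->8, 28->9, 29->10, 36->11, 40->12
Step 2: Rank sum for X: R1 = 1 + 2 + 3 + 5 + 8 = 19.
Step 3: U_X = R1 - n1(n1+1)/2 = 19 - 5*6/2 = 19 - 15 = 4.
       U_Y = n1*n2 - U_X = 35 - 4 = 31.
Step 4: No ties, so the exact null distribution of U (based on enumerating the C(12,5) = 792 equally likely rank assignments) gives the two-sided p-value.
Step 5: p-value = 0.030303; compare to alpha = 0.1. reject H0.

U_X = 4, p = 0.030303, reject H0 at alpha = 0.1.


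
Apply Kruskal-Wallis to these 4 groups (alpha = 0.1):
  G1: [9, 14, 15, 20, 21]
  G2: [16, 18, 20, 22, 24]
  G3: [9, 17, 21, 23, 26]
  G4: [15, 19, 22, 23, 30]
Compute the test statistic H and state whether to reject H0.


Step 1: Combine all N = 20 observations and assign midranks.
sorted (value, group, rank): (9,G1,1.5), (9,G3,1.5), (14,G1,3), (15,G1,4.5), (15,G4,4.5), (16,G2,6), (17,G3,7), (18,G2,8), (19,G4,9), (20,G1,10.5), (20,G2,10.5), (21,G1,12.5), (21,G3,12.5), (22,G2,14.5), (22,G4,14.5), (23,G3,16.5), (23,G4,16.5), (24,G2,18), (26,G3,19), (30,G4,20)
Step 2: Sum ranks within each group.
R_1 = 32 (n_1 = 5)
R_2 = 57 (n_2 = 5)
R_3 = 56.5 (n_3 = 5)
R_4 = 64.5 (n_4 = 5)
Step 3: H = 12/(N(N+1)) * sum(R_i^2/n_i) - 3(N+1)
     = 12/(20*21) * (32^2/5 + 57^2/5 + 56.5^2/5 + 64.5^2/5) - 3*21
     = 0.028571 * 2325.1 - 63
     = 3.431429.
Step 4: Ties present; correction factor C = 1 - 36/(20^3 - 20) = 0.995489. Corrected H = 3.431429 / 0.995489 = 3.446979.
Step 5: Under H0, H ~ chi^2(3); p-value = 0.327704.
Step 6: alpha = 0.1. fail to reject H0.

H = 3.4470, df = 3, p = 0.327704, fail to reject H0.


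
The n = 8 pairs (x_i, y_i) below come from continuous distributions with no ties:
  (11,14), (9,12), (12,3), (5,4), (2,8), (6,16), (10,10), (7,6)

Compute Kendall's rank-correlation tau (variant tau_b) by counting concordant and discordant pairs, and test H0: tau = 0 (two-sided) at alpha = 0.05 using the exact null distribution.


Step 1: Enumerate the 28 unordered pairs (i,j) with i<j and classify each by sign(x_j-x_i) * sign(y_j-y_i).
  (1,2):dx=-2,dy=-2->C; (1,3):dx=+1,dy=-11->D; (1,4):dx=-6,dy=-10->C; (1,5):dx=-9,dy=-6->C
  (1,6):dx=-5,dy=+2->D; (1,7):dx=-1,dy=-4->C; (1,8):dx=-4,dy=-8->C; (2,3):dx=+3,dy=-9->D
  (2,4):dx=-4,dy=-8->C; (2,5):dx=-7,dy=-4->C; (2,6):dx=-3,dy=+4->D; (2,7):dx=+1,dy=-2->D
  (2,8):dx=-2,dy=-6->C; (3,4):dx=-7,dy=+1->D; (3,5):dx=-10,dy=+5->D; (3,6):dx=-6,dy=+13->D
  (3,7):dx=-2,dy=+7->D; (3,8):dx=-5,dy=+3->D; (4,5):dx=-3,dy=+4->D; (4,6):dx=+1,dy=+12->C
  (4,7):dx=+5,dy=+6->C; (4,8):dx=+2,dy=+2->C; (5,6):dx=+4,dy=+8->C; (5,7):dx=+8,dy=+2->C
  (5,8):dx=+5,dy=-2->D; (6,7):dx=+4,dy=-6->D; (6,8):dx=+1,dy=-10->D; (7,8):dx=-3,dy=-4->C
Step 2: C = 14, D = 14, total pairs = 28.
Step 3: tau = (C - D)/(n(n-1)/2) = (14 - 14)/28 = 0.000000.
Step 4: Exact two-sided p-value (enumerate n! = 40320 permutations of y under H0): p = 1.000000.
Step 5: alpha = 0.05. fail to reject H0.

tau_b = 0.0000 (C=14, D=14), p = 1.000000, fail to reject H0.


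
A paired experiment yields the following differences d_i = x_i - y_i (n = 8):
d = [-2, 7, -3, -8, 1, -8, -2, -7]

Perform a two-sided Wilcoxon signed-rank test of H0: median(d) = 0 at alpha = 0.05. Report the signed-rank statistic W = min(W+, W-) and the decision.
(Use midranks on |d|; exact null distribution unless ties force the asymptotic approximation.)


Step 1: Drop any zero differences (none here) and take |d_i|.
|d| = [2, 7, 3, 8, 1, 8, 2, 7]
Step 2: Midrank |d_i| (ties get averaged ranks).
ranks: |2|->2.5, |7|->5.5, |3|->4, |8|->7.5, |1|->1, |8|->7.5, |2|->2.5, |7|->5.5
Step 3: Attach original signs; sum ranks with positive sign and with negative sign.
W+ = 5.5 + 1 = 6.5
W- = 2.5 + 4 + 7.5 + 7.5 + 2.5 + 5.5 = 29.5
(Check: W+ + W- = 36 should equal n(n+1)/2 = 36.)
Step 4: Test statistic W = min(W+, W-) = 6.5.
Step 5: Ties in |d|, so use the tie-corrected normal approximation.
        E[W] = n(n+1)/4 = 8*9/4 = 18.
        Tie groups: |d|=2 (t=2), |d|=7 (t=2), |d|=8 (t=2); sum(t^3 - t) = 18.
        Var[W] = n(n+1)(2n+1)/24 - sum(t^3-t)/48 = 1224/24 - 18/48 = 50.625.
        z = (W - E[W]) / sqrt(Var[W]) = (6.5 - 18) / 7.1151 = -1.6163.
        Two-sided p = 2*Phi(z) = 0.106035.
Step 6: alpha = 0.05. fail to reject H0.

W+ = 6.5, W- = 29.5, W = min = 6.5, p = 0.106035, fail to reject H0.


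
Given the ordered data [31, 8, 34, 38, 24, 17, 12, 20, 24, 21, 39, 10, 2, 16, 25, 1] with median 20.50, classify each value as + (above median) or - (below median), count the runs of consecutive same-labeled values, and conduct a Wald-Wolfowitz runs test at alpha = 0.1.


Step 1: Compute median = 20.50; label A = above, B = below.
Labels in order: ABAAABBBAAABBBAB  (n_A = 8, n_B = 8)
Step 2: Count runs R = 8.
Step 3: Under H0 (random ordering), E[R] = 2*n_A*n_B/(n_A+n_B) + 1 = 2*8*8/16 + 1 = 9.0000.
        Var[R] = 2*n_A*n_B*(2*n_A*n_B - n_A - n_B) / ((n_A+n_B)^2 * (n_A+n_B-1)) = 14336/3840 = 3.7333.
        SD[R] = 1.9322.
Step 4: Continuity-corrected z = (R + 0.5 - E[R]) / SD[R] = (8 + 0.5 - 9.0000) / 1.9322 = -0.2588.
Step 5: Two-sided p-value via normal approximation = 2*(1 - Phi(|z|)) = 0.795809.
Step 6: alpha = 0.1. fail to reject H0.

R = 8, z = -0.2588, p = 0.795809, fail to reject H0.


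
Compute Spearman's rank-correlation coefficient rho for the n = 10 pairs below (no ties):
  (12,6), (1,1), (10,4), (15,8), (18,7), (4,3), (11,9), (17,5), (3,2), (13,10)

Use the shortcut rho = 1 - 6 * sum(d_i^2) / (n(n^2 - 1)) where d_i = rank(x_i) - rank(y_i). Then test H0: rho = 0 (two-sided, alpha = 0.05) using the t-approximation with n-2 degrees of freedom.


Step 1: Rank x and y separately (midranks; no ties here).
rank(x): 12->6, 1->1, 10->4, 15->8, 18->10, 4->3, 11->5, 17->9, 3->2, 13->7
rank(y): 6->6, 1->1, 4->4, 8->8, 7->7, 3->3, 9->9, 5->5, 2->2, 10->10
Step 2: d_i = R_x(i) - R_y(i); compute d_i^2.
  (6-6)^2=0, (1-1)^2=0, (4-4)^2=0, (8-8)^2=0, (10-7)^2=9, (3-3)^2=0, (5-9)^2=16, (9-5)^2=16, (2-2)^2=0, (7-10)^2=9
sum(d^2) = 50.
Step 3: rho = 1 - 6*50 / (10*(10^2 - 1)) = 1 - 300/990 = 0.696970.
Step 4: Under H0, t = rho * sqrt((n-2)/(1-rho^2)) = 2.7490 ~ t(8).
Step 5: Two-sided p-value from the t-distribution with 8 df = 0.025097.
Step 6: alpha = 0.05. reject H0.

rho = 0.6970, p = 0.025097, reject H0 at alpha = 0.05.


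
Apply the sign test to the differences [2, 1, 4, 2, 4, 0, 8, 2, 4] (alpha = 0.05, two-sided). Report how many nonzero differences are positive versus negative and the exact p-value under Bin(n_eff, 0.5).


Step 1: Discard zero differences. Original n = 9; n_eff = number of nonzero differences = 8.
Nonzero differences (with sign): +2, +1, +4, +2, +4, +8, +2, +4
Step 2: Count signs: positive = 8, negative = 0.
Step 3: Under H0: P(positive) = 0.5, so the number of positives S ~ Bin(8, 0.5).
Step 4: Two-sided exact p-value = sum of Bin(8,0.5) probabilities at or below the observed probability = 0.007812.
Step 5: alpha = 0.05. reject H0.

n_eff = 8, pos = 8, neg = 0, p = 0.007812, reject H0.


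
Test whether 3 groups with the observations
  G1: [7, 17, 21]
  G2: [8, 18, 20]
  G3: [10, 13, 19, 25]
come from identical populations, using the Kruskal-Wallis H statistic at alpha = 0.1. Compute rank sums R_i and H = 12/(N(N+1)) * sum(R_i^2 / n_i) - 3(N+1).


Step 1: Combine all N = 10 observations and assign midranks.
sorted (value, group, rank): (7,G1,1), (8,G2,2), (10,G3,3), (13,G3,4), (17,G1,5), (18,G2,6), (19,G3,7), (20,G2,8), (21,G1,9), (25,G3,10)
Step 2: Sum ranks within each group.
R_1 = 15 (n_1 = 3)
R_2 = 16 (n_2 = 3)
R_3 = 24 (n_3 = 4)
Step 3: H = 12/(N(N+1)) * sum(R_i^2/n_i) - 3(N+1)
     = 12/(10*11) * (15^2/3 + 16^2/3 + 24^2/4) - 3*11
     = 0.109091 * 304.333 - 33
     = 0.200000.
Step 4: No ties, so H is used without correction.
Step 5: Under H0, H ~ chi^2(2); p-value = 0.904837.
Step 6: alpha = 0.1. fail to reject H0.

H = 0.2000, df = 2, p = 0.904837, fail to reject H0.


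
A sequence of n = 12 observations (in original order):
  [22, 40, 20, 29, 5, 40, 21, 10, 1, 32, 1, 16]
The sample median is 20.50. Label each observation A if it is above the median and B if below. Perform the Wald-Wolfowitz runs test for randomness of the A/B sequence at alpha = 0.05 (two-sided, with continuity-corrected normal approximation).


Step 1: Compute median = 20.50; label A = above, B = below.
Labels in order: AABABAABBABB  (n_A = 6, n_B = 6)
Step 2: Count runs R = 8.
Step 3: Under H0 (random ordering), E[R] = 2*n_A*n_B/(n_A+n_B) + 1 = 2*6*6/12 + 1 = 7.0000.
        Var[R] = 2*n_A*n_B*(2*n_A*n_B - n_A - n_B) / ((n_A+n_B)^2 * (n_A+n_B-1)) = 4320/1584 = 2.7273.
        SD[R] = 1.6514.
Step 4: Continuity-corrected z = (R - 0.5 - E[R]) / SD[R] = (8 - 0.5 - 7.0000) / 1.6514 = 0.3028.
Step 5: Two-sided p-value via normal approximation = 2*(1 - Phi(|z|)) = 0.762069.
Step 6: alpha = 0.05. fail to reject H0.

R = 8, z = 0.3028, p = 0.762069, fail to reject H0.


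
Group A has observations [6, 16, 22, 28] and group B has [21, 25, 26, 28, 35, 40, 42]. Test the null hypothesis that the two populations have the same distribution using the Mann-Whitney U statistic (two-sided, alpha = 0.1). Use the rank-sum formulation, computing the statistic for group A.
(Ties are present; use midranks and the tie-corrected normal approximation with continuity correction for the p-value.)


Step 1: Combine and sort all 11 observations; assign midranks.
sorted (value, group): (6,X), (16,X), (21,Y), (22,X), (25,Y), (26,Y), (28,X), (28,Y), (35,Y), (40,Y), (42,Y)
ranks: 6->1, 16->2, 21->3, 22->4, 25->5, 26->6, 28->7.5, 28->7.5, 35->9, 40->10, 42->11
Step 2: Rank sum for X: R1 = 1 + 2 + 4 + 7.5 = 14.5.
Step 3: U_X = R1 - n1(n1+1)/2 = 14.5 - 4*5/2 = 14.5 - 10 = 4.5.
       U_Y = n1*n2 - U_X = 28 - 4.5 = 23.5.
Step 4: Ties are present, so use the tie-corrected normal approximation (with continuity correction) for the p-value.
Step 5: p-value = 0.088247; compare to alpha = 0.1. reject H0.

U_X = 4.5, p = 0.088247, reject H0 at alpha = 0.1.


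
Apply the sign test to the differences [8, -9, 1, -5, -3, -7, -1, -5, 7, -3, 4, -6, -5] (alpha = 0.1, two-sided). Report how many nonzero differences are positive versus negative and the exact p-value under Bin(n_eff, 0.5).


Step 1: Discard zero differences. Original n = 13; n_eff = number of nonzero differences = 13.
Nonzero differences (with sign): +8, -9, +1, -5, -3, -7, -1, -5, +7, -3, +4, -6, -5
Step 2: Count signs: positive = 4, negative = 9.
Step 3: Under H0: P(positive) = 0.5, so the number of positives S ~ Bin(13, 0.5).
Step 4: Two-sided exact p-value = sum of Bin(13,0.5) probabilities at or below the observed probability = 0.266846.
Step 5: alpha = 0.1. fail to reject H0.

n_eff = 13, pos = 4, neg = 9, p = 0.266846, fail to reject H0.


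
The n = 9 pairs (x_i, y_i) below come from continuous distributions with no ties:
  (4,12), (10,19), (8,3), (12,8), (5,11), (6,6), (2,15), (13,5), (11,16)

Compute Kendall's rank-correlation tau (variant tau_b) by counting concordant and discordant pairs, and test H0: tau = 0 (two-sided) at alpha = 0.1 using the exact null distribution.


Step 1: Enumerate the 36 unordered pairs (i,j) with i<j and classify each by sign(x_j-x_i) * sign(y_j-y_i).
  (1,2):dx=+6,dy=+7->C; (1,3):dx=+4,dy=-9->D; (1,4):dx=+8,dy=-4->D; (1,5):dx=+1,dy=-1->D
  (1,6):dx=+2,dy=-6->D; (1,7):dx=-2,dy=+3->D; (1,8):dx=+9,dy=-7->D; (1,9):dx=+7,dy=+4->C
  (2,3):dx=-2,dy=-16->C; (2,4):dx=+2,dy=-11->D; (2,5):dx=-5,dy=-8->C; (2,6):dx=-4,dy=-13->C
  (2,7):dx=-8,dy=-4->C; (2,8):dx=+3,dy=-14->D; (2,9):dx=+1,dy=-3->D; (3,4):dx=+4,dy=+5->C
  (3,5):dx=-3,dy=+8->D; (3,6):dx=-2,dy=+3->D; (3,7):dx=-6,dy=+12->D; (3,8):dx=+5,dy=+2->C
  (3,9):dx=+3,dy=+13->C; (4,5):dx=-7,dy=+3->D; (4,6):dx=-6,dy=-2->C; (4,7):dx=-10,dy=+7->D
  (4,8):dx=+1,dy=-3->D; (4,9):dx=-1,dy=+8->D; (5,6):dx=+1,dy=-5->D; (5,7):dx=-3,dy=+4->D
  (5,8):dx=+8,dy=-6->D; (5,9):dx=+6,dy=+5->C; (6,7):dx=-4,dy=+9->D; (6,8):dx=+7,dy=-1->D
  (6,9):dx=+5,dy=+10->C; (7,8):dx=+11,dy=-10->D; (7,9):dx=+9,dy=+1->C; (8,9):dx=-2,dy=+11->D
Step 2: C = 13, D = 23, total pairs = 36.
Step 3: tau = (C - D)/(n(n-1)/2) = (13 - 23)/36 = -0.277778.
Step 4: Exact two-sided p-value (enumerate n! = 362880 permutations of y under H0): p = 0.358488.
Step 5: alpha = 0.1. fail to reject H0.

tau_b = -0.2778 (C=13, D=23), p = 0.358488, fail to reject H0.


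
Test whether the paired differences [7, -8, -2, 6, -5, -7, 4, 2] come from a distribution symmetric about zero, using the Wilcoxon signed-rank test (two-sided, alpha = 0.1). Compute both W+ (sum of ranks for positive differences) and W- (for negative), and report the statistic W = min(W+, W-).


Step 1: Drop any zero differences (none here) and take |d_i|.
|d| = [7, 8, 2, 6, 5, 7, 4, 2]
Step 2: Midrank |d_i| (ties get averaged ranks).
ranks: |7|->6.5, |8|->8, |2|->1.5, |6|->5, |5|->4, |7|->6.5, |4|->3, |2|->1.5
Step 3: Attach original signs; sum ranks with positive sign and with negative sign.
W+ = 6.5 + 5 + 3 + 1.5 = 16
W- = 8 + 1.5 + 4 + 6.5 = 20
(Check: W+ + W- = 36 should equal n(n+1)/2 = 36.)
Step 4: Test statistic W = min(W+, W-) = 16.
Step 5: Ties in |d|, so use the tie-corrected normal approximation.
        E[W] = n(n+1)/4 = 8*9/4 = 18.
        Tie groups: |d|=2 (t=2), |d|=7 (t=2); sum(t^3 - t) = 12.
        Var[W] = n(n+1)(2n+1)/24 - sum(t^3-t)/48 = 1224/24 - 12/48 = 50.75.
        z = (W - E[W]) / sqrt(Var[W]) = (16 - 18) / 7.1239 = -0.2807.
        Two-sided p = 2*Phi(z) = 0.778906.
Step 6: alpha = 0.1. fail to reject H0.

W+ = 16, W- = 20, W = min = 16, p = 0.778906, fail to reject H0.
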